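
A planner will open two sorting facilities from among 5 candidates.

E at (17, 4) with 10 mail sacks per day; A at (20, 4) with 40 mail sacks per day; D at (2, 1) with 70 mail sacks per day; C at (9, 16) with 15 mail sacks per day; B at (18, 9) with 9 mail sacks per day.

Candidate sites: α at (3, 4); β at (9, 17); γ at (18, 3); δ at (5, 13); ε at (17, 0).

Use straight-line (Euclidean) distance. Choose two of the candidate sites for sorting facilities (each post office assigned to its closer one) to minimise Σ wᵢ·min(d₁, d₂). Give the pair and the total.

{α, γ}, total 580.2

Evaluate every pair (each demand assigned to the nearer of the two):
  {α, γ}: total = 580.2
  {α, ε}: total = 744.1
  {γ, δ}: total = 1098.4
  {α, β}: total = 1164.7
  {α, δ}: total = 1238.8
  {δ, ε}: total = 1262.4
  {β, γ}: total = 1301.3
  {β, ε}: total = 1388.8
  {γ, ε}: total = 1447.1
  {β, δ}: total = 1820.4
Best pair: {α, γ} with total 580.2.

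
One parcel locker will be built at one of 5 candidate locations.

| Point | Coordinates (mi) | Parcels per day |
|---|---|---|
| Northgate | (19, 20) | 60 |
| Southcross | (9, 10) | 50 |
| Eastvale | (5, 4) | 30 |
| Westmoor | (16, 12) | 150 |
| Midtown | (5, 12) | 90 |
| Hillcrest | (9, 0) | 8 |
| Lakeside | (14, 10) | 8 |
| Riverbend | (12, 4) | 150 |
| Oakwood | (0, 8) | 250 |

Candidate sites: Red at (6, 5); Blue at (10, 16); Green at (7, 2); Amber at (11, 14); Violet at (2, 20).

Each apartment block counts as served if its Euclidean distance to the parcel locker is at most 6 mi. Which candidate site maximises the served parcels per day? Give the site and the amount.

Amber, covering 208

Coverage radius r = 6 mi; a point is covered iff (Δx)²+(Δy)² ≤ 6² = 36.
  Red (6, 5): covers {Southcross, Eastvale, Hillcrest} → 88
  Blue (10, 16): covers {none} → 0
  Green (7, 2): covers {Eastvale, Hillcrest, Riverbend} → 188
  Amber (11, 14): covers {Southcross, Westmoor, Lakeside} → 208
  Violet (2, 20): covers {none} → 0
Maximum coverage at Amber: 208 parcels per day.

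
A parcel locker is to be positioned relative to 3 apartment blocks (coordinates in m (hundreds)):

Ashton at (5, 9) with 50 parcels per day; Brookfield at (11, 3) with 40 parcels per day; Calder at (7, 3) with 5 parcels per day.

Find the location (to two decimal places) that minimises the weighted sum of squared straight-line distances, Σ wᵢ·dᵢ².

(7.63, 6.16)

The minimiser of Σwᵢ‖p−pᵢ‖² is the weighted centroid p* = (Σwᵢpᵢ)/(Σwᵢ).
Σwᵢ = 95.
Σwᵢxᵢ = 50·5 + 40·11 + 5·7 = 725.
Σwᵢyᵢ = 50·9 + 40·3 + 5·3 = 585.
x* = 725/95 = 7.63, y* = 585/95 = 6.16.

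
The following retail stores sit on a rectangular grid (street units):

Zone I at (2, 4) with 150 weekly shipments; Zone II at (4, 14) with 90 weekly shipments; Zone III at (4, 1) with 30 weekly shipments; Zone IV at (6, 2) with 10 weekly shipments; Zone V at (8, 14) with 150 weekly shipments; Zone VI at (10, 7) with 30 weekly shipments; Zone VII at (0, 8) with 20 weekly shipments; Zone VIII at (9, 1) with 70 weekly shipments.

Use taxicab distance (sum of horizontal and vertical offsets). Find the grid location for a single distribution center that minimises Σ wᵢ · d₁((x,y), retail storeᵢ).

(4, 7)

Manhattan distance separates: Σwᵢ(|x−xᵢ|+|y−yᵢ|) = Σwᵢ|x−xᵢ| + Σwᵢ|y−yᵢ|, so x and y are optimised independently as 1-D weighted medians.
Total weight W = 550; half = 275.
x-coordinate, sorted with cumulative weight:
  x=0 (Zone VII, w=20) cum 20
  x=2 (Zone I, w=150) cum 170
  x=4 (Zone II, w=90) cum 260
  x=4 (Zone III, w=30) cum 290  ← median
  x=6 (Zone IV, w=10) cum 300
  x=8 (Zone V, w=150) cum 450
  x=9 (Zone VIII, w=70) cum 520
  x=10 (Zone VI, w=30) cum 550
⇒ x* = 4
y-coordinate, sorted with cumulative weight:
  y=1 (Zone III, w=30) cum 30
  y=1 (Zone VIII, w=70) cum 100
  y=2 (Zone IV, w=10) cum 110
  y=4 (Zone I, w=150) cum 260
  y=7 (Zone VI, w=30) cum 290  ← median
  y=8 (Zone VII, w=20) cum 310
  y=14 (Zone II, w=90) cum 400
  y=14 (Zone V, w=150) cum 550
⇒ y* = 7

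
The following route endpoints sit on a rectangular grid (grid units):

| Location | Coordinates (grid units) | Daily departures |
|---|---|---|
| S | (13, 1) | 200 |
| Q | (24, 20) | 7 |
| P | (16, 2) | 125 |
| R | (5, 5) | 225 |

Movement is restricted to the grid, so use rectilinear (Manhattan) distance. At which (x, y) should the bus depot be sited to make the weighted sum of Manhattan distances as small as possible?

Manhattan distance separates: Σwᵢ(|x−xᵢ|+|y−yᵢ|) = Σwᵢ|x−xᵢ| + Σwᵢ|y−yᵢ|, so x and y are optimised independently as 1-D weighted medians.
Total weight W = 557; half = 278.5.
x-coordinate, sorted with cumulative weight:
  x=5 (R, w=225) cum 225
  x=13 (S, w=200) cum 425  ← median
  x=16 (P, w=125) cum 550
  x=24 (Q, w=7) cum 557
⇒ x* = 13
y-coordinate, sorted with cumulative weight:
  y=1 (S, w=200) cum 200
  y=2 (P, w=125) cum 325  ← median
  y=5 (R, w=225) cum 550
  y=20 (Q, w=7) cum 557
⇒ y* = 2

(13, 2)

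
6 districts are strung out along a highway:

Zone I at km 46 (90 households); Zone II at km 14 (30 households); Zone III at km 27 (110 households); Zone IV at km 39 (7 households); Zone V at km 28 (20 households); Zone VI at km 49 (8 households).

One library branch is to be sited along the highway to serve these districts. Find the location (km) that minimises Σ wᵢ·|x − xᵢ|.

x = 27

For a sum of weighted absolute distances on a line, the optimum is the weighted median (not the mean). Total weight W = 265; half-weight = 132.5.
Sort by position and accumulate weight:
  km 14 (Zone II, w=30) → cum 30
  km 27 (Zone III, w=110) → cum 140  ≥ 132.5 → median here
  km 28 (Zone V, w=20) → cum 160
  km 39 (Zone IV, w=7) → cum 167
  km 46 (Zone I, w=90) → cum 257
  km 49 (Zone VI, w=8) → cum 265
Optimal location: km 27.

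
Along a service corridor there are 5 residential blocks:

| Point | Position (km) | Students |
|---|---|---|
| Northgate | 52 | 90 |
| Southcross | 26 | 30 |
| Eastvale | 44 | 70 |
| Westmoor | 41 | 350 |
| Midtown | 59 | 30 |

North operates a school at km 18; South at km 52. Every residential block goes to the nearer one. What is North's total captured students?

30

The indifferent point is the midpoint (18+52)/2 = 35; residential blocks left of it (closer to North at 18) go to North, those right go to South.
  Southcross at 26 (w=30) → North
  Westmoor at 41 (w=350) → South
  Eastvale at 44 (w=70) → South
  Northgate at 52 (w=90) → South
  Midtown at 59 (w=30) → South
North captures 30; South captures 540.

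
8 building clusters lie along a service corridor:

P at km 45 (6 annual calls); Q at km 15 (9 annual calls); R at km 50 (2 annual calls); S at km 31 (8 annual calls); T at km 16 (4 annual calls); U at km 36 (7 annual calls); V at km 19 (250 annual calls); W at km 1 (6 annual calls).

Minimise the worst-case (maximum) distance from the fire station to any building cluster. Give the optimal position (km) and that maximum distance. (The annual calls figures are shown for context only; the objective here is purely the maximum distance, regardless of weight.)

The 1-center on a line is the midpoint of the two extreme points: leftmost at 1, rightmost at 50.
Optimal location = (1 + 50)/2 = 25.5; maximum distance = (50 − 1)/2 = 24.5.

location 25.5, max distance 24.5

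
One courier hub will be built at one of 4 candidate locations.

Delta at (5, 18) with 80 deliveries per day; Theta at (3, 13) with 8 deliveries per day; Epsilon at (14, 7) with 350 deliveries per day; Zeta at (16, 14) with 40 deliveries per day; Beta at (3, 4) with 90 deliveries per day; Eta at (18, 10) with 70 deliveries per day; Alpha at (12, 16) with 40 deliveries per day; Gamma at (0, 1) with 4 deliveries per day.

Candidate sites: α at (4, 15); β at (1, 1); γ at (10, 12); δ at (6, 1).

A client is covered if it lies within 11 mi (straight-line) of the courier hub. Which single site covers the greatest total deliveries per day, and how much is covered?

γ, covering 678

Coverage radius r = 11 mi; a point is covered iff (Δx)²+(Δy)² ≤ 11² = 121.
  α (4, 15): covers {Delta, Theta, Alpha} → 128
  β (1, 1): covers {Beta, Gamma} → 94
  γ (10, 12): covers {Delta, Theta, Epsilon, Zeta, Beta, Eta, Alpha} → 678
  δ (6, 1): covers {Epsilon, Beta, Gamma} → 444
Maximum coverage at γ: 678 deliveries per day.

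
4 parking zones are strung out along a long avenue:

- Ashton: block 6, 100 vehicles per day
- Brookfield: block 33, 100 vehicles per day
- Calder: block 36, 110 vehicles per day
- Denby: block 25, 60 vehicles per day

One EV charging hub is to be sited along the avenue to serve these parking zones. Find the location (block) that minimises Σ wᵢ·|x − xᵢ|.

For a sum of weighted absolute distances on a line, the optimum is the weighted median (not the mean). Total weight W = 370; half-weight = 185.
Sort by position and accumulate weight:
  block 6 (Ashton, w=100) → cum 100
  block 25 (Denby, w=60) → cum 160
  block 33 (Brookfield, w=100) → cum 260  ≥ 185 → median here
  block 36 (Calder, w=110) → cum 370
Optimal location: block 33.

x = 33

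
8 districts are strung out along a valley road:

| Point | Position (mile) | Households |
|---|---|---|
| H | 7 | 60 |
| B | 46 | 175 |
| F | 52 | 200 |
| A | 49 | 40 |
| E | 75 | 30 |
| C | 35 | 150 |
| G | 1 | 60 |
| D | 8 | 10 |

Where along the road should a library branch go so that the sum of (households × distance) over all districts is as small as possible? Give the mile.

x = 46

For a sum of weighted absolute distances on a line, the optimum is the weighted median (not the mean). Total weight W = 725; half-weight = 362.5.
Sort by position and accumulate weight:
  mile 1 (G, w=60) → cum 60
  mile 7 (H, w=60) → cum 120
  mile 8 (D, w=10) → cum 130
  mile 35 (C, w=150) → cum 280
  mile 46 (B, w=175) → cum 455  ≥ 362.5 → median here
  mile 49 (A, w=40) → cum 495
  mile 52 (F, w=200) → cum 695
  mile 75 (E, w=30) → cum 725
Optimal location: mile 46.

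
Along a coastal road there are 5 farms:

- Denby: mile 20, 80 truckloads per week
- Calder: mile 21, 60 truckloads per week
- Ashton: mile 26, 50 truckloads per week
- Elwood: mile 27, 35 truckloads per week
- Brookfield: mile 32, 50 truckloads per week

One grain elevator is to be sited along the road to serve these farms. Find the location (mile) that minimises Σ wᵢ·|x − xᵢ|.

For a sum of weighted absolute distances on a line, the optimum is the weighted median (not the mean). Total weight W = 275; half-weight = 137.5.
Sort by position and accumulate weight:
  mile 20 (Denby, w=80) → cum 80
  mile 21 (Calder, w=60) → cum 140  ≥ 137.5 → median here
  mile 26 (Ashton, w=50) → cum 190
  mile 27 (Elwood, w=35) → cum 225
  mile 32 (Brookfield, w=50) → cum 275
Optimal location: mile 21.

x = 21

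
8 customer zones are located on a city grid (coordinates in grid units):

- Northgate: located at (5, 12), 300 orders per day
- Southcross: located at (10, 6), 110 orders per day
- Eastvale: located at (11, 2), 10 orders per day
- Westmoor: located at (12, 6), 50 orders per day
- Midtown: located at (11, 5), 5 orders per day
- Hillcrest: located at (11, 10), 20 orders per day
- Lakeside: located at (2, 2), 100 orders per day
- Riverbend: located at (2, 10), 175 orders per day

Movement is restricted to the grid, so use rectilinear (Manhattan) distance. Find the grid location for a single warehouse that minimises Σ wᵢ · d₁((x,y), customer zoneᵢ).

(5, 10)

Manhattan distance separates: Σwᵢ(|x−xᵢ|+|y−yᵢ|) = Σwᵢ|x−xᵢ| + Σwᵢ|y−yᵢ|, so x and y are optimised independently as 1-D weighted medians.
Total weight W = 770; half = 385.
x-coordinate, sorted with cumulative weight:
  x=2 (Lakeside, w=100) cum 100
  x=2 (Riverbend, w=175) cum 275
  x=5 (Northgate, w=300) cum 575  ← median
  x=10 (Southcross, w=110) cum 685
  x=11 (Eastvale, w=10) cum 695
  x=11 (Midtown, w=5) cum 700
  x=11 (Hillcrest, w=20) cum 720
  x=12 (Westmoor, w=50) cum 770
⇒ x* = 5
y-coordinate, sorted with cumulative weight:
  y=2 (Eastvale, w=10) cum 10
  y=2 (Lakeside, w=100) cum 110
  y=5 (Midtown, w=5) cum 115
  y=6 (Southcross, w=110) cum 225
  y=6 (Westmoor, w=50) cum 275
  y=10 (Hillcrest, w=20) cum 295
  y=10 (Riverbend, w=175) cum 470  ← median
  y=12 (Northgate, w=300) cum 770
⇒ y* = 10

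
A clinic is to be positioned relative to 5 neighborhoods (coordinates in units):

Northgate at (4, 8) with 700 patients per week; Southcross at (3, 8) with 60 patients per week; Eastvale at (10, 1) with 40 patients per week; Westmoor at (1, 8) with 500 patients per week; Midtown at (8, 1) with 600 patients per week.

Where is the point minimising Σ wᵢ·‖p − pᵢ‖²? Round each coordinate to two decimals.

(4.57, 5.64)

The minimiser of Σwᵢ‖p−pᵢ‖² is the weighted centroid p* = (Σwᵢpᵢ)/(Σwᵢ).
Σwᵢ = 1900.
Σwᵢxᵢ = 700·4 + 60·3 + 40·10 + 500·1 + 600·8 = 8680.
Σwᵢyᵢ = 700·8 + 60·8 + 40·1 + 500·8 + 600·1 = 10720.
x* = 8680/1900 = 4.57, y* = 10720/1900 = 5.64.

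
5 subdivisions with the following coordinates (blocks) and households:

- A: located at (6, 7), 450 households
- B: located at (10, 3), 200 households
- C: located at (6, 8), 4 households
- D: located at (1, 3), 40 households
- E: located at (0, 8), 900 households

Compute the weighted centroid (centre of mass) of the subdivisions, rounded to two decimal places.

(2.99, 6.96)

The minimiser of Σwᵢ‖p−pᵢ‖² is the weighted centroid p* = (Σwᵢpᵢ)/(Σwᵢ).
Σwᵢ = 1594.
Σwᵢxᵢ = 450·6 + 200·10 + 4·6 + 40·1 + 900·0 = 4764.
Σwᵢyᵢ = 450·7 + 200·3 + 4·8 + 40·3 + 900·8 = 11102.
x* = 4764/1594 = 2.99, y* = 11102/1594 = 6.96.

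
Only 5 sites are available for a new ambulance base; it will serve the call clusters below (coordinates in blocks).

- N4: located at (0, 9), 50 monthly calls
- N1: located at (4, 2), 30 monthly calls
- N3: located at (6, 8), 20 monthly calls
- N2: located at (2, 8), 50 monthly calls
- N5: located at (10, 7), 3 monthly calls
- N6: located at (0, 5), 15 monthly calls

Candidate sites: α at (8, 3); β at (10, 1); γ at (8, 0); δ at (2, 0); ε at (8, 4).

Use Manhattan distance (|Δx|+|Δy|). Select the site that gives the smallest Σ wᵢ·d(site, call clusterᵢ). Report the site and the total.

Total weighted distance at each candidate:
  α (8, 3): total = 1708
  β (10, 1): total = 2308
  γ (8, 0): total = 2152
  δ (2, 0): total = 1460
  ε (8, 4): total = 1600
Minimum is at δ with total 1460 blocks.

δ, total 1460 blocks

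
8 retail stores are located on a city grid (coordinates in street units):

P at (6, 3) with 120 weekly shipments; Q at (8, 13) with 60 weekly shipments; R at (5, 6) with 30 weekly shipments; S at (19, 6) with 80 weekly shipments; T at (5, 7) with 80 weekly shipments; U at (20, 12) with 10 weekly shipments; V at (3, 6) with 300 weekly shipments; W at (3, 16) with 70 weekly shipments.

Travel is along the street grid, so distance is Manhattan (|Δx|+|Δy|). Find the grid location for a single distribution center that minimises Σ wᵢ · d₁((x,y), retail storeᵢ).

Manhattan distance separates: Σwᵢ(|x−xᵢ|+|y−yᵢ|) = Σwᵢ|x−xᵢ| + Σwᵢ|y−yᵢ|, so x and y are optimised independently as 1-D weighted medians.
Total weight W = 750; half = 375.
x-coordinate, sorted with cumulative weight:
  x=3 (V, w=300) cum 300
  x=3 (W, w=70) cum 370
  x=5 (R, w=30) cum 400  ← median
  x=5 (T, w=80) cum 480
  x=6 (P, w=120) cum 600
  x=8 (Q, w=60) cum 660
  x=19 (S, w=80) cum 740
  x=20 (U, w=10) cum 750
⇒ x* = 5
y-coordinate, sorted with cumulative weight:
  y=3 (P, w=120) cum 120
  y=6 (R, w=30) cum 150
  y=6 (S, w=80) cum 230
  y=6 (V, w=300) cum 530  ← median
  y=7 (T, w=80) cum 610
  y=12 (U, w=10) cum 620
  y=13 (Q, w=60) cum 680
  y=16 (W, w=70) cum 750
⇒ y* = 6

(5, 6)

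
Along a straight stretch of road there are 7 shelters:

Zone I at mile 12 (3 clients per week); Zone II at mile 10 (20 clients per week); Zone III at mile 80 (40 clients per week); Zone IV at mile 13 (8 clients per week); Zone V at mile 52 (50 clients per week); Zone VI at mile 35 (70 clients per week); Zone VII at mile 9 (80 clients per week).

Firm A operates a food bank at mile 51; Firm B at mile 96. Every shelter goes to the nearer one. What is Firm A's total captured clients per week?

231

The indifferent point is the midpoint (51+96)/2 = 73.5; shelters left of it (closer to Firm A at 51) go to Firm A, those right go to Firm B.
  Zone VII at 9 (w=80) → Firm A
  Zone II at 10 (w=20) → Firm A
  Zone I at 12 (w=3) → Firm A
  Zone IV at 13 (w=8) → Firm A
  Zone VI at 35 (w=70) → Firm A
  Zone V at 52 (w=50) → Firm A
  Zone III at 80 (w=40) → Firm B
Firm A captures 231; Firm B captures 40.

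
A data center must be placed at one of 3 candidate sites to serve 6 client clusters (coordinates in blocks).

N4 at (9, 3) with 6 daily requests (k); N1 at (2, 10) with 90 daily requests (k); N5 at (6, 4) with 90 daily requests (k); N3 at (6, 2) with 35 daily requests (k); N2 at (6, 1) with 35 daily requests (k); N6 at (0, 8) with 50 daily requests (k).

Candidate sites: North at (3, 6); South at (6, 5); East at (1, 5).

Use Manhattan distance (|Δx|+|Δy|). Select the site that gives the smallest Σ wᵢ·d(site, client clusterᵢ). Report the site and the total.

South, total 1625 blocks

Total weighted distance at each candidate:
  North (3, 6): total = 1729
  South (6, 5): total = 1625
  East (1, 5): total = 1935
Minimum is at South with total 1625 blocks.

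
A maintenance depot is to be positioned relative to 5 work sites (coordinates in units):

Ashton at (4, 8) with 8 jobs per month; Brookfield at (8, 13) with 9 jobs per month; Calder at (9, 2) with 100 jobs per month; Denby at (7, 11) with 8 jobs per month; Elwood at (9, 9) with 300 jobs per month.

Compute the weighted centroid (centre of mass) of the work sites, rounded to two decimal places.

(8.85, 7.46)

The minimiser of Σwᵢ‖p−pᵢ‖² is the weighted centroid p* = (Σwᵢpᵢ)/(Σwᵢ).
Σwᵢ = 425.
Σwᵢxᵢ = 8·4 + 9·8 + 100·9 + 8·7 + 300·9 = 3760.
Σwᵢyᵢ = 8·8 + 9·13 + 100·2 + 8·11 + 300·9 = 3169.
x* = 3760/425 = 8.85, y* = 3169/425 = 7.46.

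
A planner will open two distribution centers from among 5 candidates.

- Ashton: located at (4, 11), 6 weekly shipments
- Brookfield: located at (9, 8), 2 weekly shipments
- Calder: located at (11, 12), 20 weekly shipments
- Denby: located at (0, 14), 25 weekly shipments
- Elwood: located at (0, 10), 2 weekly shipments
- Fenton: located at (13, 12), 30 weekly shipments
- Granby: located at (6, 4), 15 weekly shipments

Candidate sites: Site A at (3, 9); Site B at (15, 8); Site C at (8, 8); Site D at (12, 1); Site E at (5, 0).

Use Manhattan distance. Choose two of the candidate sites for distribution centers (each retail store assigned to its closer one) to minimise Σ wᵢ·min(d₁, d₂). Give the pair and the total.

{Site A, Site B}, total 698

Evaluate every pair (each demand assigned to the nearer of the two):
  {Site A, Site B}: total = 698
  {Site A, Site C}: total = 728
  {Site B, Site C}: total = 824
  {Site C, Site E}: total = 899
  {Site C, Site D}: total = 914
  {Site A, Site E}: total = 925
  {Site A, Site D}: total = 940
  {Site B, Site E}: total = 1004
  {Site B, Site D}: total = 1130
  {Site D, Site E}: total = 1272
Best pair: {Site A, Site B} with total 698.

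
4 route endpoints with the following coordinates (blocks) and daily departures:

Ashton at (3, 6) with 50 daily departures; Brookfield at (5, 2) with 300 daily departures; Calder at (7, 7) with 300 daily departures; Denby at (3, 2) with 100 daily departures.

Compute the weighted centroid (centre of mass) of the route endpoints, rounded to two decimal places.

(5.40, 4.27)

The minimiser of Σwᵢ‖p−pᵢ‖² is the weighted centroid p* = (Σwᵢpᵢ)/(Σwᵢ).
Σwᵢ = 750.
Σwᵢxᵢ = 50·3 + 300·5 + 300·7 + 100·3 = 4050.
Σwᵢyᵢ = 50·6 + 300·2 + 300·7 + 100·2 = 3200.
x* = 4050/750 = 5.40, y* = 3200/750 = 4.27.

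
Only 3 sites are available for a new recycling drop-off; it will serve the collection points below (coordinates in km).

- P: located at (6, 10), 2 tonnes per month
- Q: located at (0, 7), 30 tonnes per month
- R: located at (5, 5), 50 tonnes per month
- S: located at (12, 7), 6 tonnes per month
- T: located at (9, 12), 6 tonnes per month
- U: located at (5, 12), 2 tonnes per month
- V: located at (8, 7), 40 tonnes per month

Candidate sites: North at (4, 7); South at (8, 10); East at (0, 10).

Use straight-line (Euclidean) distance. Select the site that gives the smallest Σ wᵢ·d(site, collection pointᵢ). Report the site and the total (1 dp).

Total weighted distance at each candidate:
  North (4, 7): total = 499.6
  South (8, 10): total = 722.5
  East (0, 10): total = 937.6
Minimum is at North with total 499.6 km.

North, total 499.6 km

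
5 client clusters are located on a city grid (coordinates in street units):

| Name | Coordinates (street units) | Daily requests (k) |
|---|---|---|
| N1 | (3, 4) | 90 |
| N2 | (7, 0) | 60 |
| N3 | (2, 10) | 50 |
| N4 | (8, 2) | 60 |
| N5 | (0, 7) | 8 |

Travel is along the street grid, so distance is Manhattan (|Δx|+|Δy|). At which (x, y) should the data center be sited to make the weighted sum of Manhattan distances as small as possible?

Manhattan distance separates: Σwᵢ(|x−xᵢ|+|y−yᵢ|) = Σwᵢ|x−xᵢ| + Σwᵢ|y−yᵢ|, so x and y are optimised independently as 1-D weighted medians.
Total weight W = 268; half = 134.
x-coordinate, sorted with cumulative weight:
  x=0 (N5, w=8) cum 8
  x=2 (N3, w=50) cum 58
  x=3 (N1, w=90) cum 148  ← median
  x=7 (N2, w=60) cum 208
  x=8 (N4, w=60) cum 268
⇒ x* = 3
y-coordinate, sorted with cumulative weight:
  y=0 (N2, w=60) cum 60
  y=2 (N4, w=60) cum 120
  y=4 (N1, w=90) cum 210  ← median
  y=7 (N5, w=8) cum 218
  y=10 (N3, w=50) cum 268
⇒ y* = 4

(3, 4)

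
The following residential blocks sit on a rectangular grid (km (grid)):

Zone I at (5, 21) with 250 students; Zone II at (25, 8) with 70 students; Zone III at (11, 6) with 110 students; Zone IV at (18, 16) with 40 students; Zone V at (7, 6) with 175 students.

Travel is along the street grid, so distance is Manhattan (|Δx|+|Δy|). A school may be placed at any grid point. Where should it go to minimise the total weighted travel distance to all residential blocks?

Manhattan distance separates: Σwᵢ(|x−xᵢ|+|y−yᵢ|) = Σwᵢ|x−xᵢ| + Σwᵢ|y−yᵢ|, so x and y are optimised independently as 1-D weighted medians.
Total weight W = 645; half = 322.5.
x-coordinate, sorted with cumulative weight:
  x=5 (Zone I, w=250) cum 250
  x=7 (Zone V, w=175) cum 425  ← median
  x=11 (Zone III, w=110) cum 535
  x=18 (Zone IV, w=40) cum 575
  x=25 (Zone II, w=70) cum 645
⇒ x* = 7
y-coordinate, sorted with cumulative weight:
  y=6 (Zone III, w=110) cum 110
  y=6 (Zone V, w=175) cum 285
  y=8 (Zone II, w=70) cum 355  ← median
  y=16 (Zone IV, w=40) cum 395
  y=21 (Zone I, w=250) cum 645
⇒ y* = 8

(7, 8)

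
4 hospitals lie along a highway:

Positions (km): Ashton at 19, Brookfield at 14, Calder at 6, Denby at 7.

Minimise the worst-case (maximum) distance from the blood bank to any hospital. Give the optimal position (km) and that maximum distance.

location 12.5, max distance 6.5

The 1-center on a line is the midpoint of the two extreme points: leftmost at 6, rightmost at 19.
Optimal location = (6 + 19)/2 = 12.5; maximum distance = (19 − 6)/2 = 6.5.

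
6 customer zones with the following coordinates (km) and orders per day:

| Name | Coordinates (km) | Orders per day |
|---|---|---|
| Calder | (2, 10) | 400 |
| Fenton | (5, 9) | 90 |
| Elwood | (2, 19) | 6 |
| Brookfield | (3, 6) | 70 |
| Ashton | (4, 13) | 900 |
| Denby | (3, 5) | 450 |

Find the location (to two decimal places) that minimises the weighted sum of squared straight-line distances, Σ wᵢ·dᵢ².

(3.35, 10.07)

The minimiser of Σwᵢ‖p−pᵢ‖² is the weighted centroid p* = (Σwᵢpᵢ)/(Σwᵢ).
Σwᵢ = 1916.
Σwᵢxᵢ = 400·2 + 90·5 + 6·2 + 70·3 + 900·4 + 450·3 = 6422.
Σwᵢyᵢ = 400·10 + 90·9 + 6·19 + 70·6 + 900·13 + 450·5 = 19294.
x* = 6422/1916 = 3.35, y* = 19294/1916 = 10.07.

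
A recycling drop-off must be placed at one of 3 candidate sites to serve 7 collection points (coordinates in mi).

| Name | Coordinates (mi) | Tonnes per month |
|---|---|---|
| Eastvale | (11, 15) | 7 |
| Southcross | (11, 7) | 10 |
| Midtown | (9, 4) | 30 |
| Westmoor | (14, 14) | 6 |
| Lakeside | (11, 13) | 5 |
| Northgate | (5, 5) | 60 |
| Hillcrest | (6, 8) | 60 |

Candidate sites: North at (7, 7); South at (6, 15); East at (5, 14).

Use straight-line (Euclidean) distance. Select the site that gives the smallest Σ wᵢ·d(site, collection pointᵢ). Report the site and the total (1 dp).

North, total 560.8 mi

Total weighted distance at each candidate:
  North (7, 7): total = 560.8
  South (6, 15): total = 1569.7
  East (5, 14): total = 1447.3
Minimum is at North with total 560.8 mi.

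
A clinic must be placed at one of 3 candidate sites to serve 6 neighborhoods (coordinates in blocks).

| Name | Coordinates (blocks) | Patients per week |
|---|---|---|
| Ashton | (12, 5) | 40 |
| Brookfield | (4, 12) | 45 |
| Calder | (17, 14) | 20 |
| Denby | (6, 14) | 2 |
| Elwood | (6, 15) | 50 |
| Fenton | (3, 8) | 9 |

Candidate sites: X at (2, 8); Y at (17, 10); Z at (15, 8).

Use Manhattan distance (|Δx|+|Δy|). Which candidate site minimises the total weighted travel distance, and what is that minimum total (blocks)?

Total weighted distance at each candidate:
  X (2, 8): total = 1789
  Y (17, 10): total = 2129
  Z (15, 8): total = 2013
Minimum is at X with total 1789 blocks.

X, total 1789 blocks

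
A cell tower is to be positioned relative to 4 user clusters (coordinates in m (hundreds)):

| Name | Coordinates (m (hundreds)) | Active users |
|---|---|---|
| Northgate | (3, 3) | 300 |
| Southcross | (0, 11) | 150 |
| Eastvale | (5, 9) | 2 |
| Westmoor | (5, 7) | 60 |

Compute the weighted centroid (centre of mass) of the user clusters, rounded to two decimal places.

(2.36, 5.84)

The minimiser of Σwᵢ‖p−pᵢ‖² is the weighted centroid p* = (Σwᵢpᵢ)/(Σwᵢ).
Σwᵢ = 512.
Σwᵢxᵢ = 300·3 + 150·0 + 2·5 + 60·5 = 1210.
Σwᵢyᵢ = 300·3 + 150·11 + 2·9 + 60·7 = 2988.
x* = 1210/512 = 2.36, y* = 2988/512 = 5.84.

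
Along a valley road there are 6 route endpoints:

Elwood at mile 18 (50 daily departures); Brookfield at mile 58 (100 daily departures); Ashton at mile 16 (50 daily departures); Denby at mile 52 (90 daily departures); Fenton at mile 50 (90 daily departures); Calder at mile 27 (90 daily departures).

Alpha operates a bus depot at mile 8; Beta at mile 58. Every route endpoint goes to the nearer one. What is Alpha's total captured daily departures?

190

The indifferent point is the midpoint (8+58)/2 = 33; route endpoints left of it (closer to Alpha at 8) go to Alpha, those right go to Beta.
  Ashton at 16 (w=50) → Alpha
  Elwood at 18 (w=50) → Alpha
  Calder at 27 (w=90) → Alpha
  Fenton at 50 (w=90) → Beta
  Denby at 52 (w=90) → Beta
  Brookfield at 58 (w=100) → Beta
Alpha captures 190; Beta captures 280.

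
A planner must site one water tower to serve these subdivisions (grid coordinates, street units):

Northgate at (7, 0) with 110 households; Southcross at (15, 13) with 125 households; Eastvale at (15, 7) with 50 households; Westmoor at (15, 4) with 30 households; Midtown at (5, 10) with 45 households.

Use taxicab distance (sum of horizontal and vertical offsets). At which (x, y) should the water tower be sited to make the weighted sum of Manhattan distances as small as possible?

(15, 7)

Manhattan distance separates: Σwᵢ(|x−xᵢ|+|y−yᵢ|) = Σwᵢ|x−xᵢ| + Σwᵢ|y−yᵢ|, so x and y are optimised independently as 1-D weighted medians.
Total weight W = 360; half = 180.
x-coordinate, sorted with cumulative weight:
  x=5 (Midtown, w=45) cum 45
  x=7 (Northgate, w=110) cum 155
  x=15 (Southcross, w=125) cum 280  ← median
  x=15 (Eastvale, w=50) cum 330
  x=15 (Westmoor, w=30) cum 360
⇒ x* = 15
y-coordinate, sorted with cumulative weight:
  y=0 (Northgate, w=110) cum 110
  y=4 (Westmoor, w=30) cum 140
  y=7 (Eastvale, w=50) cum 190  ← median
  y=10 (Midtown, w=45) cum 235
  y=13 (Southcross, w=125) cum 360
⇒ y* = 7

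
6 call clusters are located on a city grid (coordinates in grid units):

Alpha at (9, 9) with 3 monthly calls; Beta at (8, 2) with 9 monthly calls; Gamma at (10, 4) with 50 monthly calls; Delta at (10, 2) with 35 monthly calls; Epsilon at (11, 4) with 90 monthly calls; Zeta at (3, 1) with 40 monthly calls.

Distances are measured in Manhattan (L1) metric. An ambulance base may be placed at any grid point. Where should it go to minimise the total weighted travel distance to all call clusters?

Manhattan distance separates: Σwᵢ(|x−xᵢ|+|y−yᵢ|) = Σwᵢ|x−xᵢ| + Σwᵢ|y−yᵢ|, so x and y are optimised independently as 1-D weighted medians.
Total weight W = 227; half = 113.5.
x-coordinate, sorted with cumulative weight:
  x=3 (Zeta, w=40) cum 40
  x=8 (Beta, w=9) cum 49
  x=9 (Alpha, w=3) cum 52
  x=10 (Gamma, w=50) cum 102
  x=10 (Delta, w=35) cum 137  ← median
  x=11 (Epsilon, w=90) cum 227
⇒ x* = 10
y-coordinate, sorted with cumulative weight:
  y=1 (Zeta, w=40) cum 40
  y=2 (Beta, w=9) cum 49
  y=2 (Delta, w=35) cum 84
  y=4 (Gamma, w=50) cum 134  ← median
  y=4 (Epsilon, w=90) cum 224
  y=9 (Alpha, w=3) cum 227
⇒ y* = 4

(10, 4)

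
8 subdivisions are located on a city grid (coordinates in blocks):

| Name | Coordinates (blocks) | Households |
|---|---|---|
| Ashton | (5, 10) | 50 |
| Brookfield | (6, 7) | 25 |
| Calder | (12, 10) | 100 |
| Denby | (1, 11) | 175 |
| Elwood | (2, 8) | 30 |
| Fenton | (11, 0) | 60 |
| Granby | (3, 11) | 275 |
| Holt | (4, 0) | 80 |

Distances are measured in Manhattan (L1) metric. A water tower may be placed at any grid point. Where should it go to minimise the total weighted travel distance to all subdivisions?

Manhattan distance separates: Σwᵢ(|x−xᵢ|+|y−yᵢ|) = Σwᵢ|x−xᵢ| + Σwᵢ|y−yᵢ|, so x and y are optimised independently as 1-D weighted medians.
Total weight W = 795; half = 397.5.
x-coordinate, sorted with cumulative weight:
  x=1 (Denby, w=175) cum 175
  x=2 (Elwood, w=30) cum 205
  x=3 (Granby, w=275) cum 480  ← median
  x=4 (Holt, w=80) cum 560
  x=5 (Ashton, w=50) cum 610
  x=6 (Brookfield, w=25) cum 635
  x=11 (Fenton, w=60) cum 695
  x=12 (Calder, w=100) cum 795
⇒ x* = 3
y-coordinate, sorted with cumulative weight:
  y=0 (Fenton, w=60) cum 60
  y=0 (Holt, w=80) cum 140
  y=7 (Brookfield, w=25) cum 165
  y=8 (Elwood, w=30) cum 195
  y=10 (Ashton, w=50) cum 245
  y=10 (Calder, w=100) cum 345
  y=11 (Denby, w=175) cum 520  ← median
  y=11 (Granby, w=275) cum 795
⇒ y* = 11

(3, 11)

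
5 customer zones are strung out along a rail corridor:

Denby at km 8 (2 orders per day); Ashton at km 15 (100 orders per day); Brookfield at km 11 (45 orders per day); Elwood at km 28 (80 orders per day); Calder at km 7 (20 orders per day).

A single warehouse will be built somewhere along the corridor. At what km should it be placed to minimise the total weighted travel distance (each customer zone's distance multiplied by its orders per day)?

x = 15

For a sum of weighted absolute distances on a line, the optimum is the weighted median (not the mean). Total weight W = 247; half-weight = 123.5.
Sort by position and accumulate weight:
  km 7 (Calder, w=20) → cum 20
  km 8 (Denby, w=2) → cum 22
  km 11 (Brookfield, w=45) → cum 67
  km 15 (Ashton, w=100) → cum 167  ≥ 123.5 → median here
  km 28 (Elwood, w=80) → cum 247
Optimal location: km 15.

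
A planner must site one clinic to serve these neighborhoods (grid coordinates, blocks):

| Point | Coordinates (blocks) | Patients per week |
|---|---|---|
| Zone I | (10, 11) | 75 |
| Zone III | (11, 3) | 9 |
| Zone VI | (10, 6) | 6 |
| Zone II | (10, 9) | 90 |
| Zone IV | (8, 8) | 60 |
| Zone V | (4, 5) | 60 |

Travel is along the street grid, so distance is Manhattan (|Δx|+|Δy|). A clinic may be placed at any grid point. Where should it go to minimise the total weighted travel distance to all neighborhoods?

(10, 9)

Manhattan distance separates: Σwᵢ(|x−xᵢ|+|y−yᵢ|) = Σwᵢ|x−xᵢ| + Σwᵢ|y−yᵢ|, so x and y are optimised independently as 1-D weighted medians.
Total weight W = 300; half = 150.
x-coordinate, sorted with cumulative weight:
  x=4 (Zone V, w=60) cum 60
  x=8 (Zone IV, w=60) cum 120
  x=10 (Zone I, w=75) cum 195  ← median
  x=10 (Zone VI, w=6) cum 201
  x=10 (Zone II, w=90) cum 291
  x=11 (Zone III, w=9) cum 300
⇒ x* = 10
y-coordinate, sorted with cumulative weight:
  y=3 (Zone III, w=9) cum 9
  y=5 (Zone V, w=60) cum 69
  y=6 (Zone VI, w=6) cum 75
  y=8 (Zone IV, w=60) cum 135
  y=9 (Zone II, w=90) cum 225  ← median
  y=11 (Zone I, w=75) cum 300
⇒ y* = 9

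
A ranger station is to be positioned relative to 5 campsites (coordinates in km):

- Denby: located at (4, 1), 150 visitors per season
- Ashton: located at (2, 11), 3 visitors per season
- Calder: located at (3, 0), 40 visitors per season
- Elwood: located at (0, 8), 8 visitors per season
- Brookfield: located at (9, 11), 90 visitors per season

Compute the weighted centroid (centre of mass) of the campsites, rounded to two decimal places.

The minimiser of Σwᵢ‖p−pᵢ‖² is the weighted centroid p* = (Σwᵢpᵢ)/(Σwᵢ).
Σwᵢ = 291.
Σwᵢxᵢ = 150·4 + 3·2 + 40·3 + 8·0 + 90·9 = 1536.
Σwᵢyᵢ = 150·1 + 3·11 + 40·0 + 8·8 + 90·11 = 1237.
x* = 1536/291 = 5.28, y* = 1237/291 = 4.25.

(5.28, 4.25)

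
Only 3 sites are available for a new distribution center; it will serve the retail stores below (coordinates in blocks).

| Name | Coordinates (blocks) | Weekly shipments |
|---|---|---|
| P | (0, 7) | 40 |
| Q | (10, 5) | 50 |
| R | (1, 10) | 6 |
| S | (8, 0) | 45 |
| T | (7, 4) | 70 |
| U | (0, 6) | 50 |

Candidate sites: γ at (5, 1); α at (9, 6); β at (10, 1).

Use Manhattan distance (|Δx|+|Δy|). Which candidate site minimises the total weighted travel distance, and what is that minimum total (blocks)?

α, total 1617 blocks

Total weighted distance at each candidate:
  γ (5, 1): total = 1998
  α (9, 6): total = 1617
  β (10, 1): total = 2253
Minimum is at α with total 1617 blocks.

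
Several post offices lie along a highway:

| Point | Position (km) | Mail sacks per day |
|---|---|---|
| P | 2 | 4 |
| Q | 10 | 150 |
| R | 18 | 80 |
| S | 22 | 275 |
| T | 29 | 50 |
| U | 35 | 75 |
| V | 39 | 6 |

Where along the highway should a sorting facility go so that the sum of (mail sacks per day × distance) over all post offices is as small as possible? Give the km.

For a sum of weighted absolute distances on a line, the optimum is the weighted median (not the mean). Total weight W = 640; half-weight = 320.
Sort by position and accumulate weight:
  km 2 (P, w=4) → cum 4
  km 10 (Q, w=150) → cum 154
  km 18 (R, w=80) → cum 234
  km 22 (S, w=275) → cum 509  ≥ 320 → median here
  km 29 (T, w=50) → cum 559
  km 35 (U, w=75) → cum 634
  km 39 (V, w=6) → cum 640
Optimal location: km 22.

x = 22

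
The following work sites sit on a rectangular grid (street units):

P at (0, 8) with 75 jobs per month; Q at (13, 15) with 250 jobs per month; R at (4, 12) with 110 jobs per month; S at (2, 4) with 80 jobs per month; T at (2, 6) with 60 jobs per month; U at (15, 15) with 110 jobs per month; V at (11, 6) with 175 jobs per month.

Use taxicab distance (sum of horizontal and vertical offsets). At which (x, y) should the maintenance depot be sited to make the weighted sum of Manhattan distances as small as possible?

Manhattan distance separates: Σwᵢ(|x−xᵢ|+|y−yᵢ|) = Σwᵢ|x−xᵢ| + Σwᵢ|y−yᵢ|, so x and y are optimised independently as 1-D weighted medians.
Total weight W = 860; half = 430.
x-coordinate, sorted with cumulative weight:
  x=0 (P, w=75) cum 75
  x=2 (S, w=80) cum 155
  x=2 (T, w=60) cum 215
  x=4 (R, w=110) cum 325
  x=11 (V, w=175) cum 500  ← median
  x=13 (Q, w=250) cum 750
  x=15 (U, w=110) cum 860
⇒ x* = 11
y-coordinate, sorted with cumulative weight:
  y=4 (S, w=80) cum 80
  y=6 (T, w=60) cum 140
  y=6 (V, w=175) cum 315
  y=8 (P, w=75) cum 390
  y=12 (R, w=110) cum 500  ← median
  y=15 (Q, w=250) cum 750
  y=15 (U, w=110) cum 860
⇒ y* = 12

(11, 12)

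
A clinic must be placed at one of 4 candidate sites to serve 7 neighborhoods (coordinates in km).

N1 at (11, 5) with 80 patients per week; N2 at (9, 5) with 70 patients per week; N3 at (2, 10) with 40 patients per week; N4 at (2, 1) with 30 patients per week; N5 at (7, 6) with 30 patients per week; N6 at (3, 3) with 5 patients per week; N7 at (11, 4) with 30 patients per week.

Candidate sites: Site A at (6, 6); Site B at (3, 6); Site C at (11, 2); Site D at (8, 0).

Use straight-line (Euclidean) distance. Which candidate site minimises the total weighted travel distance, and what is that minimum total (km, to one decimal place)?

Site A, total 1260.4 km

Total weighted distance at each candidate:
  Site A (6, 6): total = 1260.4
  Site B (3, 6): total = 1771.1
  Site C (11, 2): total = 1515.7
  Site D (8, 0): total = 1834.0
Minimum is at Site A with total 1260.4 km.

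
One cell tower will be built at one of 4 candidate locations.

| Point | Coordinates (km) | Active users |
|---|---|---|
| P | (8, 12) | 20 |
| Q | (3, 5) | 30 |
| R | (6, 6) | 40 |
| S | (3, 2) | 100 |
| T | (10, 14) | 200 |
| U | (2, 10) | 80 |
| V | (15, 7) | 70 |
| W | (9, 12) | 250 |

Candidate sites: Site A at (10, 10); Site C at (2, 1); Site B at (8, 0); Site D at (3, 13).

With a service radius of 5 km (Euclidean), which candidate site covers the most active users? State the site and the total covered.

Site A, covering 470

Coverage radius r = 5 km; a point is covered iff (Δx)²+(Δy)² ≤ 5² = 25.
  Site A (10, 10): covers {P, T, W} → 470
  Site C (2, 1): covers {Q, S} → 130
  Site B (8, 0): covers {none} → 0
  Site D (3, 13): covers {U} → 80
Maximum coverage at Site A: 470 active users.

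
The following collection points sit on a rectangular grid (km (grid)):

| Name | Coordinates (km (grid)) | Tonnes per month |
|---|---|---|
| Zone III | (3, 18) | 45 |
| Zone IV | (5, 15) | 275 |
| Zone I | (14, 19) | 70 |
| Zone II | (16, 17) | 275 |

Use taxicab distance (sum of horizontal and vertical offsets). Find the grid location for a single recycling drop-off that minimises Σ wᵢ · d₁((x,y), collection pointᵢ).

Manhattan distance separates: Σwᵢ(|x−xᵢ|+|y−yᵢ|) = Σwᵢ|x−xᵢ| + Σwᵢ|y−yᵢ|, so x and y are optimised independently as 1-D weighted medians.
Total weight W = 665; half = 332.5.
x-coordinate, sorted with cumulative weight:
  x=3 (Zone III, w=45) cum 45
  x=5 (Zone IV, w=275) cum 320
  x=14 (Zone I, w=70) cum 390  ← median
  x=16 (Zone II, w=275) cum 665
⇒ x* = 14
y-coordinate, sorted with cumulative weight:
  y=15 (Zone IV, w=275) cum 275
  y=17 (Zone II, w=275) cum 550  ← median
  y=18 (Zone III, w=45) cum 595
  y=19 (Zone I, w=70) cum 665
⇒ y* = 17

(14, 17)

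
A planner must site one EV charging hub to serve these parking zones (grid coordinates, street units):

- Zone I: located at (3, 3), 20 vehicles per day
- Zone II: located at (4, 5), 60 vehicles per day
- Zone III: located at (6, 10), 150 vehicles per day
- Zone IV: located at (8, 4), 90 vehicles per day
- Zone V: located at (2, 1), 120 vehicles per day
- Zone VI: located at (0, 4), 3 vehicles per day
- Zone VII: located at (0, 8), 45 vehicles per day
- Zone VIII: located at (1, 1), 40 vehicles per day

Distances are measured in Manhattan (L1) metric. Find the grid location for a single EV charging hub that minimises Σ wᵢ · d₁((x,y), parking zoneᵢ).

Manhattan distance separates: Σwᵢ(|x−xᵢ|+|y−yᵢ|) = Σwᵢ|x−xᵢ| + Σwᵢ|y−yᵢ|, so x and y are optimised independently as 1-D weighted medians.
Total weight W = 528; half = 264.
x-coordinate, sorted with cumulative weight:
  x=0 (Zone VI, w=3) cum 3
  x=0 (Zone VII, w=45) cum 48
  x=1 (Zone VIII, w=40) cum 88
  x=2 (Zone V, w=120) cum 208
  x=3 (Zone I, w=20) cum 228
  x=4 (Zone II, w=60) cum 288  ← median
  x=6 (Zone III, w=150) cum 438
  x=8 (Zone IV, w=90) cum 528
⇒ x* = 4
y-coordinate, sorted with cumulative weight:
  y=1 (Zone V, w=120) cum 120
  y=1 (Zone VIII, w=40) cum 160
  y=3 (Zone I, w=20) cum 180
  y=4 (Zone IV, w=90) cum 270  ← median
  y=4 (Zone VI, w=3) cum 273
  y=5 (Zone II, w=60) cum 333
  y=8 (Zone VII, w=45) cum 378
  y=10 (Zone III, w=150) cum 528
⇒ y* = 4

(4, 4)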